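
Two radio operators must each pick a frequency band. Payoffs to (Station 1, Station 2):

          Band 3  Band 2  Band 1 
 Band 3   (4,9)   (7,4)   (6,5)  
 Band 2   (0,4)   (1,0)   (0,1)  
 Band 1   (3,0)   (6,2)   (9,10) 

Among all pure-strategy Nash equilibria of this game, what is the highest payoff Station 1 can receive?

Both Band 3 is a pure NE (Station 1: 4 ≥ 3; Station 2: 9 ≥ 5). Station 1 gets 4.
Both Band 1 is a pure NE (Station 1: 9 ≥ 6; Station 2: 10 ≥ 2). Station 1 gets 9.
Every other cell has a profitable deviation for at least one player. Highest of {4, 9} is 9.

9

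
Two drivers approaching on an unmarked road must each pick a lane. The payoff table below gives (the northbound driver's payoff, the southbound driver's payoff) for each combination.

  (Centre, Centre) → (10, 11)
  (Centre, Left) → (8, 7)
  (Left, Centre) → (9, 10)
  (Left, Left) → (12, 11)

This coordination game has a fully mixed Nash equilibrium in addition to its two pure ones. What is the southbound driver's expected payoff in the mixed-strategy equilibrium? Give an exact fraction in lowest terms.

51/5

The northbound driver mixes with probability p on Centre, chosen so the southbound driver is indifferent: 11p + 10(1−p) = 7p + 11(1−p) gives p = 1/5.
The southbound driver's expected payoff is 11·1/5 + 10·4/5 = 51/5.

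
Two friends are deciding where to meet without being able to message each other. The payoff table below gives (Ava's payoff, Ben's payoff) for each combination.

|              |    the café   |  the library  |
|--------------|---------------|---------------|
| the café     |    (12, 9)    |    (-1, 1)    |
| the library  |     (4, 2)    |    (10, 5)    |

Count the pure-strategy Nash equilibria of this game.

2

Both the café: Ava gets 12 (best alternative 4); Ben gets 9 (best alternative 1). Neither deviates — NE.
Both the library: Ava gets 10 (best alternative -1); Ben gets 5 (best alternative 2). Neither deviates — NE.
(the café, the library) is not a NE: Ava would switch to the library (10 > -1).
No other cell survives both best-response checks, so there are 2 pure NE.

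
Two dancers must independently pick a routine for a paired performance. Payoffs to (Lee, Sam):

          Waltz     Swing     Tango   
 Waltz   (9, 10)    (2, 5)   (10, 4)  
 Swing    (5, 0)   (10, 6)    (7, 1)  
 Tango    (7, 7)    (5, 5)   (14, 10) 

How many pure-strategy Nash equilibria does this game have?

3

Both Waltz: Lee gets 9 (best alternative 7); Sam gets 10 (best alternative 5). Neither deviates — NE.
Both Swing: Lee gets 10 (best alternative 5); Sam gets 6 (best alternative 1). Neither deviates — NE.
Both Tango: Lee gets 14 (best alternative 10); Sam gets 10 (best alternative 7). Neither deviates — NE.
(Tango, Swing) is not a NE: Lee would switch to Swing (10 > 5).
No other cell survives both best-response checks, so there are 3 pure NE.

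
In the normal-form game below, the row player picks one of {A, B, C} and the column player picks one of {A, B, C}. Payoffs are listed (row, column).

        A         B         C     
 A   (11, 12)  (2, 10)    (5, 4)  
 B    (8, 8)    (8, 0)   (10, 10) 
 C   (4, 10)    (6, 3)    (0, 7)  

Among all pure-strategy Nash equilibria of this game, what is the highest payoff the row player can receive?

11

Both A is a pure NE (the row player: 11 ≥ 8; the column player: 12 ≥ 10). The row player gets 11.
(B, C) is a pure NE (the row player: 10 ≥ 5; the column player: 10 ≥ 8). The row player gets 10.
Every other cell has a profitable deviation for at least one player. Highest of {11, 10} is 11.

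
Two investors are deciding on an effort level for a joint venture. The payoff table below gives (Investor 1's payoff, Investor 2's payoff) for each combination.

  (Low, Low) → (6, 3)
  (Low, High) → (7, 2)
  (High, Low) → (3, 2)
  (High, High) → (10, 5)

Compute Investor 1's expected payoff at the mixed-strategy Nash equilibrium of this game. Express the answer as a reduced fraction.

Investor 2 mixes with probability q on Low, chosen so Investor 1 is indifferent: 6q + 7(1−q) = 3q + 10(1−q) gives q = 1/2.
Investor 1's expected payoff (from either row, since indifferent) is 6·1/2 + 7·1/2 = 13/2.

13/2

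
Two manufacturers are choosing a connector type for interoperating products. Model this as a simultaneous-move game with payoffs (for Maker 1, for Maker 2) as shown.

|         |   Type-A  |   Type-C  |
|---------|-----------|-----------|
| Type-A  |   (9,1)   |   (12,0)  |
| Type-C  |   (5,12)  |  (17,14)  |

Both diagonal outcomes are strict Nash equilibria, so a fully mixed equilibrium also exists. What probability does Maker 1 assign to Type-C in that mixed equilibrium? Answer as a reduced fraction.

Maker 1's mix p on Type-A must make Maker 2 indifferent between Type-A and Type-C.
Maker 2's payoff from Type-A: 1p + 12(1−p). From Type-C: 0p + 14(1−p).
Set equal: 1p = 2(1−p) → p = 2/3.
Probability on Type-C is 1 − 2/3 = 1/3.

1/3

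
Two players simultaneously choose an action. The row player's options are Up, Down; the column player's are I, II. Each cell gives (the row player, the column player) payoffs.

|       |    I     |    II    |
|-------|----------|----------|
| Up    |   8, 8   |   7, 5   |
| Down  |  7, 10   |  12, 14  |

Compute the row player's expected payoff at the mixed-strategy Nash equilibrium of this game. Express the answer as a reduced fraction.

The column player mixes with probability q on I, chosen so the row player is indifferent: 8q + 7(1−q) = 7q + 12(1−q) gives q = 5/6.
The row player's expected payoff (from either row, since indifferent) is 8·5/6 + 7·1/6 = 47/6.

47/6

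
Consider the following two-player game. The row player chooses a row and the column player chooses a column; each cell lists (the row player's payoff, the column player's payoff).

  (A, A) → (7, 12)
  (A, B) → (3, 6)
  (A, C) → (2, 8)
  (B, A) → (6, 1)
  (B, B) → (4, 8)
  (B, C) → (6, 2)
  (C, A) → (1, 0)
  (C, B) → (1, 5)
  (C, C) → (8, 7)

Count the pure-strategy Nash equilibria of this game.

Both A: the row player gets 7 (best alternative 6); the column player gets 12 (best alternative 8). Neither deviates — NE.
Both B: the row player gets 4 (best alternative 3); the column player gets 8 (best alternative 2). Neither deviates — NE.
Both C: the row player gets 8 (best alternative 6); the column player gets 7 (best alternative 5). Neither deviates — NE.
(A, B) is not a NE: the row player would switch to B (4 > 3).
No other cell survives both best-response checks, so there are 3 pure NE.

3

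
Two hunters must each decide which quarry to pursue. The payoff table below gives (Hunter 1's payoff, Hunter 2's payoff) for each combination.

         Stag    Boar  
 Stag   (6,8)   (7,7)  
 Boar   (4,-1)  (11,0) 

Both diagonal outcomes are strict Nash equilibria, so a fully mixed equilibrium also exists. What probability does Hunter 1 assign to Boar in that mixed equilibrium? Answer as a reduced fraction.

1/2

Hunter 1's mix p on Stag must make Hunter 2 indifferent between Stag and Boar.
Hunter 2's payoff from Stag: 8p + (-1)(1−p). From Boar: 7p + 0(1−p).
Set equal: 1p = 1(1−p) → p = 1/2.
Probability on Boar is 1 − 1/2 = 1/2.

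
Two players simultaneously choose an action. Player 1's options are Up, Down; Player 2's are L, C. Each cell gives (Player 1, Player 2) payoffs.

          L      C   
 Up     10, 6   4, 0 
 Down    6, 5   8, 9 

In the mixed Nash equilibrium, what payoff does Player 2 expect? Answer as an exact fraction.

Player 1 mixes with probability p on Up, chosen so Player 2 is indifferent: 6p + 5(1−p) = 0p + 9(1−p) gives p = 2/5.
Player 2's expected payoff is 6·2/5 + 5·3/5 = 27/5.

27/5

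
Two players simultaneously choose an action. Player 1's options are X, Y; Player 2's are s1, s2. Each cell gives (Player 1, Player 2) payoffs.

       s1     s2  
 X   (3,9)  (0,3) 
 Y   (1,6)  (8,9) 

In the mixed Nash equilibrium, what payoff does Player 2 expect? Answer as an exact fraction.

7

Player 1 mixes with probability p on X, chosen so Player 2 is indifferent: 9p + 6(1−p) = 3p + 9(1−p) gives p = 1/3.
Player 2's expected payoff is 9·1/3 + 6·2/3 = 7.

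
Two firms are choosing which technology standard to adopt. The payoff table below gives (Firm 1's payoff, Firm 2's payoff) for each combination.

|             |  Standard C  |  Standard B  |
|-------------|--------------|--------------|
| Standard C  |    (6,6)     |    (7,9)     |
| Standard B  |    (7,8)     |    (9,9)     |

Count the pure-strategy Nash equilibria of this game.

Both Standard B: Firm 1 gets 9 (best alternative 7); Firm 2 gets 9 (best alternative 8). Neither deviates — NE.
Both Standard C is not a NE: Firm 1 would switch to Standard B (7 > 6).
No other cell survives both best-response checks, so there is 1 pure NE.

1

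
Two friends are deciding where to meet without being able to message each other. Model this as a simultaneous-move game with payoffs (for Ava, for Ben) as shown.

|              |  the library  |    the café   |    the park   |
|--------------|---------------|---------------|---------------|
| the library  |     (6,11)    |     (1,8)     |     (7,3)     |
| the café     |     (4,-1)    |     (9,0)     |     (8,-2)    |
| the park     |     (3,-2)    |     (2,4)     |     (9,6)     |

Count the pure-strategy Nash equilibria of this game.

Both the library: Ava gets 6 (best alternative 4); Ben gets 11 (best alternative 8). Neither deviates — NE.
Both the café: Ava gets 9 (best alternative 2); Ben gets 0 (best alternative -1). Neither deviates — NE.
Both the park: Ava gets 9 (best alternative 8); Ben gets 6 (best alternative 4). Neither deviates — NE.
(the library, the park) is not a NE: Ava would switch to the park (9 > 7).
No other cell survives both best-response checks, so there are 3 pure NE.

3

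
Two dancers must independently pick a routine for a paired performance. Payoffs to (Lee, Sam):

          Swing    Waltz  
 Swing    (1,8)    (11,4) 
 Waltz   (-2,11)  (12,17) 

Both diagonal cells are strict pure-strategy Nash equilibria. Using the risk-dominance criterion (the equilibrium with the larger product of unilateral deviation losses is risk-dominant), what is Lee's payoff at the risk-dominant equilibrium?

At both Swing: Lee loses 1 − (-2) = 3 by deviating; Sam loses 8 − 4 = 4. Product = 3·4 = 12.
At both Waltz: Lee loses 12 − 11 = 1 by deviating; Sam loses 17 − 11 = 6. Product = 1·6 = 6.
12 > 6, so both Swing is risk-dominant. Lee's payoff there is 1.

1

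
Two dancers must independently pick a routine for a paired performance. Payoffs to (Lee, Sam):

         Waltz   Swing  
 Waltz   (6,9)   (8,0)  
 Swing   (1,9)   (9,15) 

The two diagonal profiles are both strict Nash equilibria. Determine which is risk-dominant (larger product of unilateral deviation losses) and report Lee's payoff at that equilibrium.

6

At both Waltz: Lee loses 6 − 1 = 5 by deviating; Sam loses 9 − 0 = 9. Product = 5·9 = 45.
At both Swing: Lee loses 9 − 8 = 1 by deviating; Sam loses 15 − 9 = 6. Product = 1·6 = 6.
45 > 6, so both Waltz is risk-dominant. Lee's payoff there is 6.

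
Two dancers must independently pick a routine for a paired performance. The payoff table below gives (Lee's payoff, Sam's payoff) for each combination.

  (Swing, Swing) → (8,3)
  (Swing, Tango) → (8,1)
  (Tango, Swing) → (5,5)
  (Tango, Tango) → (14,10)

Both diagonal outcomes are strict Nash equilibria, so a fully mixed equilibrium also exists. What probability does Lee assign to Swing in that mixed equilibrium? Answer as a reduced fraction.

Lee's mix p on Swing must make Sam indifferent between Swing and Tango.
Sam's payoff from Swing: 3p + 5(1−p). From Tango: 1p + 10(1−p).
Set equal: 2p = 5(1−p) → p = 5/7.

5/7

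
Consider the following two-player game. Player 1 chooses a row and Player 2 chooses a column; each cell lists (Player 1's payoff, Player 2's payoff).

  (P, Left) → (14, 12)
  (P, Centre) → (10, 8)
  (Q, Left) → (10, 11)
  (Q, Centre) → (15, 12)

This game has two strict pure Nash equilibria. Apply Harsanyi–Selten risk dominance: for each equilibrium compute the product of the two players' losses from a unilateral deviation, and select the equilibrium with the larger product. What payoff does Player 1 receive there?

14

At (P, Left): Player 1 loses 14 − 10 = 4 by deviating; Player 2 loses 12 − 8 = 4. Product = 4·4 = 16.
At (Q, Centre): Player 1 loses 15 − 10 = 5 by deviating; Player 2 loses 12 − 11 = 1. Product = 5·1 = 5.
16 > 5, so (P, Left) is risk-dominant. Player 1's payoff there is 14.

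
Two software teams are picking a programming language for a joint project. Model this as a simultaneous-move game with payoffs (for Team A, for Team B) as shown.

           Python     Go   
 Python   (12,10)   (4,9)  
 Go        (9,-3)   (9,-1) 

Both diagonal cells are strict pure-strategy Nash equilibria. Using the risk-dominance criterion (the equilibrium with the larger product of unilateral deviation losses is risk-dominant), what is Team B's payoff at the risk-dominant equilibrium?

At both Python: Team A loses 12 − 9 = 3 by deviating; Team B loses 10 − 9 = 1. Product = 3·1 = 3.
At both Go: Team A loses 9 − 4 = 5 by deviating; Team B loses -1 − (-3) = 2. Product = 5·2 = 10.
10 > 3, so both Go is risk-dominant. Team B's payoff there is -1.

-1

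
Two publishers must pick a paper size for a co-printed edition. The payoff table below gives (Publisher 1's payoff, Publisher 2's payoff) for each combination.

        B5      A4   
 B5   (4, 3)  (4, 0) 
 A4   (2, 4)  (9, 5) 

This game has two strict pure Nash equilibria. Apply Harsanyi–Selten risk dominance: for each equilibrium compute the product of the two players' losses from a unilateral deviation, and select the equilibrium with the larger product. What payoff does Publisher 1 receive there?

4

At both B5: Publisher 1 loses 4 − 2 = 2 by deviating; Publisher 2 loses 3 − 0 = 3. Product = 2·3 = 6.
At both A4: Publisher 1 loses 9 − 4 = 5 by deviating; Publisher 2 loses 5 − 4 = 1. Product = 5·1 = 5.
6 > 5, so both B5 is risk-dominant. Publisher 1's payoff there is 4.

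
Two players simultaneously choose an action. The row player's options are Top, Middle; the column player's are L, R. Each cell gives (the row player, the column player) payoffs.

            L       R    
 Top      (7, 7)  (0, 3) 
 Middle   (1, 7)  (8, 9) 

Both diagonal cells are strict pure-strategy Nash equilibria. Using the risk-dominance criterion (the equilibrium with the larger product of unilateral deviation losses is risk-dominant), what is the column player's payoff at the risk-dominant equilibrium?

7

At (Top, L): the row player loses 7 − 1 = 6 by deviating; the column player loses 7 − 3 = 4. Product = 6·4 = 24.
At (Middle, R): the row player loses 8 − 0 = 8 by deviating; the column player loses 9 − 7 = 2. Product = 8·2 = 16.
24 > 16, so (Top, L) is risk-dominant. The column player's payoff there is 7.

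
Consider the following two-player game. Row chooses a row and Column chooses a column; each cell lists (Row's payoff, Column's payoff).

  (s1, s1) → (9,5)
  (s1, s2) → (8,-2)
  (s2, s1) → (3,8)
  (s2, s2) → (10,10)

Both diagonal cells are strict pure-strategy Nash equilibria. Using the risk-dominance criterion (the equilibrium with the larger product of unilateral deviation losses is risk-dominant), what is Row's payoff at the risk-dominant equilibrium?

9

At both s1: Row loses 9 − 3 = 6 by deviating; Column loses 5 − (-2) = 7. Product = 6·7 = 42.
At both s2: Row loses 10 − 8 = 2 by deviating; Column loses 10 − 8 = 2. Product = 2·2 = 4.
42 > 4, so both s1 is risk-dominant. Row's payoff there is 9.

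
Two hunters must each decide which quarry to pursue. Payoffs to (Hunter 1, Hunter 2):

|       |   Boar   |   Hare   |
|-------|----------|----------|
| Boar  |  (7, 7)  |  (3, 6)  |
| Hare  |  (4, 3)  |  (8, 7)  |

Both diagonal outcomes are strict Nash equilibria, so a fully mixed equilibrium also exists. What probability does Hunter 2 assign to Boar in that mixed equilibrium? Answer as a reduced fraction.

5/8

Hunter 2's mix q on Boar must make Hunter 1 indifferent between Boar and Hare.
Hunter 1's payoff from Boar: 7q + 3(1−q). From Hare: 4q + 8(1−q).
Set equal: 3q = 5(1−q) → q = 5/8.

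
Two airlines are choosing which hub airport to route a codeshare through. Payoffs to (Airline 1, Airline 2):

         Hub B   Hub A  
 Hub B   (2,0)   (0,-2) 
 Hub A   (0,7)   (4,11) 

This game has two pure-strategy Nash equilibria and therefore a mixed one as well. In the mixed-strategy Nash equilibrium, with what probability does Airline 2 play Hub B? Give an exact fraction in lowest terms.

2/3

Airline 2's mix q on Hub B must make Airline 1 indifferent between Hub B and Hub A.
Airline 1's payoff from Hub B: 2q + 0(1−q). From Hub A: 0q + 4(1−q).
Set equal: 2q = 4(1−q) → q = 4/6 = 2/3.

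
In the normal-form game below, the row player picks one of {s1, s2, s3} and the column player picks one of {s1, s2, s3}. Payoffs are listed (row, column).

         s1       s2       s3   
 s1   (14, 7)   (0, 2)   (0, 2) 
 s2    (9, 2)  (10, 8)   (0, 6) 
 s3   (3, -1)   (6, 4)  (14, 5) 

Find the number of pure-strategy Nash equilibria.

3

Both s1: the row player gets 14 (best alternative 9); the column player gets 7 (best alternative 2). Neither deviates — NE.
Both s2: the row player gets 10 (best alternative 6); the column player gets 8 (best alternative 6). Neither deviates — NE.
Both s3: the row player gets 14 (best alternative 0); the column player gets 5 (best alternative 4). Neither deviates — NE.
(s1, s2) is not a NE: the row player would switch to s2 (10 > 0).
No other cell survives both best-response checks, so there are 3 pure NE.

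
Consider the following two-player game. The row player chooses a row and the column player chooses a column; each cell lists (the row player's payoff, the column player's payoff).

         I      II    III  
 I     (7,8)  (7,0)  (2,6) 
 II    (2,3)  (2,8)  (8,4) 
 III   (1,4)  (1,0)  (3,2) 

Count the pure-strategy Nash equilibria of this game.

1

Both I: the row player gets 7 (best alternative 2); the column player gets 8 (best alternative 6). Neither deviates — NE.
Both III is not a NE: the row player would switch to II (8 > 3).
No other cell survives both best-response checks, so there is 1 pure NE.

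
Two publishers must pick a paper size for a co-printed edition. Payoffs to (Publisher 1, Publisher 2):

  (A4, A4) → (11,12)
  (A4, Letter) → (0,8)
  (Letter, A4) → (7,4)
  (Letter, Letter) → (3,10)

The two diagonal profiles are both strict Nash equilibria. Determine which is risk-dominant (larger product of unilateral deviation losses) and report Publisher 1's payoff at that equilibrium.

At both A4: Publisher 1 loses 11 − 7 = 4 by deviating; Publisher 2 loses 12 − 8 = 4. Product = 4·4 = 16.
At both Letter: Publisher 1 loses 3 − 0 = 3 by deviating; Publisher 2 loses 10 − 4 = 6. Product = 3·6 = 18.
18 > 16, so both Letter is risk-dominant. Publisher 1's payoff there is 3.

3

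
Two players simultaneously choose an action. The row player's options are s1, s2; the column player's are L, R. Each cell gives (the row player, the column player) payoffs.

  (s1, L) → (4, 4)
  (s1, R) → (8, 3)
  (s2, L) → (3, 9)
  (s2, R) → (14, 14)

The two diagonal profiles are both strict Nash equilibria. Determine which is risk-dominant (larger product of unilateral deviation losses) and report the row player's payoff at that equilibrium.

At (s1, L): the row player loses 4 − 3 = 1 by deviating; the column player loses 4 − 3 = 1. Product = 1·1 = 1.
At (s2, R): the row player loses 14 − 8 = 6 by deviating; the column player loses 14 − 9 = 5. Product = 6·5 = 30.
30 > 1, so (s2, R) is risk-dominant. The row player's payoff there is 14.

14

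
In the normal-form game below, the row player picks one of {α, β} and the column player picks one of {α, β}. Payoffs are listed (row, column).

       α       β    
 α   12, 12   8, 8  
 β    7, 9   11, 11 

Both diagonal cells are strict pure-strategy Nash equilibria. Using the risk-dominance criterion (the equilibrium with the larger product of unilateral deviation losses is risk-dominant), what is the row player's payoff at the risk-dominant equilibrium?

12

At both α: the row player loses 12 − 7 = 5 by deviating; the column player loses 12 − 8 = 4. Product = 5·4 = 20.
At both β: the row player loses 11 − 8 = 3 by deviating; the column player loses 11 − 9 = 2. Product = 3·2 = 6.
20 > 6, so both α is risk-dominant. The row player's payoff there is 12.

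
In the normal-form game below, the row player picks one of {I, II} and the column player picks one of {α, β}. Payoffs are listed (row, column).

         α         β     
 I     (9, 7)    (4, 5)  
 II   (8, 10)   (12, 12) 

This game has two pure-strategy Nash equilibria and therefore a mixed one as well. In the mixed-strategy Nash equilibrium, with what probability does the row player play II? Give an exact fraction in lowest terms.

The row player's mix p on I must make the column player indifferent between α and β.
The column player's payoff from α: 7p + 10(1−p). From β: 5p + 12(1−p).
Set equal: 2p = 2(1−p) → p = 2/4 = 1/2.
Probability on II is 1 − 1/2 = 1/2.

1/2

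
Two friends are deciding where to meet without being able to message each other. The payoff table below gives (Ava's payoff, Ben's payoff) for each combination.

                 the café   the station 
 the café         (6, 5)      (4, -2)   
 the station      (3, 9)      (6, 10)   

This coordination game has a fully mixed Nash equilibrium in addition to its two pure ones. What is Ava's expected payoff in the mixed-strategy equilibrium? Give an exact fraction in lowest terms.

24/5

Ben mixes with probability q on the café, chosen so Ava is indifferent: 6q + 4(1−q) = 3q + 6(1−q) gives q = 2/5.
Ava's expected payoff (from either row, since indifferent) is 6·2/5 + 4·3/5 = 24/5.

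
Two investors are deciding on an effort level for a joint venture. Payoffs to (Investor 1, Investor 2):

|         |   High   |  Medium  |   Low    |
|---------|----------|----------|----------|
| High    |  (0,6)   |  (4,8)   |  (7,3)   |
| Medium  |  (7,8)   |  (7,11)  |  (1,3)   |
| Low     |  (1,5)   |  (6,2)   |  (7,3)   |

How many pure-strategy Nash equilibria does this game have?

Both Medium: Investor 1 gets 7 (best alternative 6); Investor 2 gets 11 (best alternative 8). Neither deviates — NE.
Both Low is not a NE: Investor 2 would switch to High (5 > 3).
No other cell survives both best-response checks, so there is 1 pure NE.

1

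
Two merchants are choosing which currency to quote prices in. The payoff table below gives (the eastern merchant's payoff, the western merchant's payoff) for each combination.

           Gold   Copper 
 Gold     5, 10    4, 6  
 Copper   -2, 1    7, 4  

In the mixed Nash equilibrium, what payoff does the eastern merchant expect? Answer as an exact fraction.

The western merchant mixes with probability q on Gold, chosen so the eastern merchant is indifferent: 5q + 4(1−q) = (-2)q + 7(1−q) gives q = 3/10.
The eastern merchant's expected payoff (from either row, since indifferent) is 5·3/10 + 4·7/10 = 43/10.

43/10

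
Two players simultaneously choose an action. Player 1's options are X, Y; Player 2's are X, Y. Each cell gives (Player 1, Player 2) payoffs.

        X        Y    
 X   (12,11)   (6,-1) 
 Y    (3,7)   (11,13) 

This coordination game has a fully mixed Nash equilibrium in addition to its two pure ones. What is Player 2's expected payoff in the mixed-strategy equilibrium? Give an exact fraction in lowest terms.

Player 1 mixes with probability p on X, chosen so Player 2 is indifferent: 11p + 7(1−p) = (-1)p + 13(1−p) gives p = 1/3.
Player 2's expected payoff is 11·1/3 + 7·2/3 = 25/3.

25/3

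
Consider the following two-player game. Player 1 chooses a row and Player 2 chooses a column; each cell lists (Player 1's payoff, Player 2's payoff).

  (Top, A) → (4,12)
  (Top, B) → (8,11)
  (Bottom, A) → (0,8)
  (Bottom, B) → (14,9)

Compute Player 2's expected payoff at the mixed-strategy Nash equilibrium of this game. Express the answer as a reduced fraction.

Player 1 mixes with probability p on Top, chosen so Player 2 is indifferent: 12p + 8(1−p) = 11p + 9(1−p) gives p = 1/2.
Player 2's expected payoff is 12·1/2 + 8·1/2 = 10.

10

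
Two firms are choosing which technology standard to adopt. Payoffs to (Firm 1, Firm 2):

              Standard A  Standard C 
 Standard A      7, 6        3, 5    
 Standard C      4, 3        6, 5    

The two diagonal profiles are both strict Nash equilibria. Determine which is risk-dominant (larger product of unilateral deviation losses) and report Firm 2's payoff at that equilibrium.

5

At both Standard A: Firm 1 loses 7 − 4 = 3 by deviating; Firm 2 loses 6 − 5 = 1. Product = 3·1 = 3.
At both Standard C: Firm 1 loses 6 − 3 = 3 by deviating; Firm 2 loses 5 − 3 = 2. Product = 3·2 = 6.
6 > 3, so both Standard C is risk-dominant. Firm 2's payoff there is 5.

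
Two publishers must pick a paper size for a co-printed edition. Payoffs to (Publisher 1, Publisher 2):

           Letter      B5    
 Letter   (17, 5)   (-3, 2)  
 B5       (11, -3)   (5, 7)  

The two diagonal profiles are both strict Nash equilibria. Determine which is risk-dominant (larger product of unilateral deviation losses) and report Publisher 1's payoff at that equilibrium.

At both Letter: Publisher 1 loses 17 − 11 = 6 by deviating; Publisher 2 loses 5 − 2 = 3. Product = 6·3 = 18.
At both B5: Publisher 1 loses 5 − (-3) = 8 by deviating; Publisher 2 loses 7 − (-3) = 10. Product = 8·10 = 80.
80 > 18, so both B5 is risk-dominant. Publisher 1's payoff there is 5.

5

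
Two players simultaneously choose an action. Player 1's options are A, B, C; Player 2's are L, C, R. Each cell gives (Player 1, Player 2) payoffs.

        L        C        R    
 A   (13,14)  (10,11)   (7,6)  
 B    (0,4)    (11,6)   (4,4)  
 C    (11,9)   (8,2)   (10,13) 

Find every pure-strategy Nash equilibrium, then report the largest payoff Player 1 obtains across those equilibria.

(A, L) is a pure NE (Player 1: 13 ≥ 11; Player 2: 14 ≥ 11). Player 1 gets 13.
(B, C) is a pure NE (Player 1: 11 ≥ 10; Player 2: 6 ≥ 4). Player 1 gets 11.
(C, R) is a pure NE (Player 1: 10 ≥ 7; Player 2: 13 ≥ 9). Player 1 gets 10.
Every other cell has a profitable deviation for at least one player. Highest of {13, 11, 10} is 13.

13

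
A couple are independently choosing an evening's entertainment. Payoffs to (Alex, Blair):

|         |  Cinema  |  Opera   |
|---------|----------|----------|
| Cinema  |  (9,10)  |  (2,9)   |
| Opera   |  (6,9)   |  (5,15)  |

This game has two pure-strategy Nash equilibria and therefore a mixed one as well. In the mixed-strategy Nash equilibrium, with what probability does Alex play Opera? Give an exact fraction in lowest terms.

Alex's mix p on Cinema must make Blair indifferent between Cinema and Opera.
Blair's payoff from Cinema: 10p + 9(1−p). From Opera: 9p + 15(1−p).
Set equal: 1p = 6(1−p) → p = 6/7.
Probability on Opera is 1 − 6/7 = 1/7.

1/7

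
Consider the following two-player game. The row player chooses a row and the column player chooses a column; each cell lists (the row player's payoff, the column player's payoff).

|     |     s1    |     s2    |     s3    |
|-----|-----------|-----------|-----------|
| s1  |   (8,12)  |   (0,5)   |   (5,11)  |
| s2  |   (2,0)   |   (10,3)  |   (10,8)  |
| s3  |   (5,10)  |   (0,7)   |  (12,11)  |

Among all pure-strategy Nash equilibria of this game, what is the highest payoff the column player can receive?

Both s1 is a pure NE (the row player: 8 ≥ 5; the column player: 12 ≥ 11). The column player gets 12.
Both s3 is a pure NE (the row player: 12 ≥ 10; the column player: 11 ≥ 10). The column player gets 11.
Every other cell has a profitable deviation for at least one player. Highest of {12, 11} is 12.

12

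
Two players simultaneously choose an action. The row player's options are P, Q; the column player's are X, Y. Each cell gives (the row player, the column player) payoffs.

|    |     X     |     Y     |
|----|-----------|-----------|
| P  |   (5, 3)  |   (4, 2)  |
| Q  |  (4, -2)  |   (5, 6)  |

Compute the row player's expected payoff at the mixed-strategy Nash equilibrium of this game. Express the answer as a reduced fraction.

The column player mixes with probability q on X, chosen so the row player is indifferent: 5q + 4(1−q) = 4q + 5(1−q) gives q = 1/2.
The row player's expected payoff (from either row, since indifferent) is 5·1/2 + 4·1/2 = 9/2.

9/2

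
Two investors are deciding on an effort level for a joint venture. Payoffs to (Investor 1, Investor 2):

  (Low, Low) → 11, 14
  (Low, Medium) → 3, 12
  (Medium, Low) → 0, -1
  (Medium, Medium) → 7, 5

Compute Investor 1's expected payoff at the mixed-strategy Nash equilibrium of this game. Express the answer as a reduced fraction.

Investor 2 mixes with probability q on Low, chosen so Investor 1 is indifferent: 11q + 3(1−q) = 0q + 7(1−q) gives q = 4/15.
Investor 1's expected payoff (from either row, since indifferent) is 11·4/15 + 3·11/15 = 77/15.

77/15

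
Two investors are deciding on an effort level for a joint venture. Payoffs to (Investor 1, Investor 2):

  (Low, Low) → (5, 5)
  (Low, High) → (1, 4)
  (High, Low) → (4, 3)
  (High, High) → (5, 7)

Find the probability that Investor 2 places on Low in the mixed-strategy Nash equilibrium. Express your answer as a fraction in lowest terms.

Investor 2's mix q on Low must make Investor 1 indifferent between Low and High.
Investor 1's payoff from Low: 5q + 1(1−q). From High: 4q + 5(1−q).
Set equal: 1q = 4(1−q) → q = 4/5.

4/5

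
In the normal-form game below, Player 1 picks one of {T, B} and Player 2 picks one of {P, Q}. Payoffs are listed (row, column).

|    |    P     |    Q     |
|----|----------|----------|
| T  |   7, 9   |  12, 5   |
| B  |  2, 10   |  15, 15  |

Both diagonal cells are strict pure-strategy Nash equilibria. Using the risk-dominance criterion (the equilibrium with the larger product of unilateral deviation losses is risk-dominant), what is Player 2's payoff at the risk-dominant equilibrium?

At (T, P): Player 1 loses 7 − 2 = 5 by deviating; Player 2 loses 9 − 5 = 4. Product = 5·4 = 20.
At (B, Q): Player 1 loses 15 − 12 = 3 by deviating; Player 2 loses 15 − 10 = 5. Product = 3·5 = 15.
20 > 15, so (T, P) is risk-dominant. Player 2's payoff there is 9.

9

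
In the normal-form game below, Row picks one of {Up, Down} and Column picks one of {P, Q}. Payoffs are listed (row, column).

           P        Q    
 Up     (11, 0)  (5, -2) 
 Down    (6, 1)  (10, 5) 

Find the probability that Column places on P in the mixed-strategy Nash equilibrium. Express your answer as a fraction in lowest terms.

Column's mix q on P must make Row indifferent between Up and Down.
Row's payoff from Up: 11q + 5(1−q). From Down: 6q + 10(1−q).
Set equal: 5q = 5(1−q) → q = 5/10 = 1/2.

1/2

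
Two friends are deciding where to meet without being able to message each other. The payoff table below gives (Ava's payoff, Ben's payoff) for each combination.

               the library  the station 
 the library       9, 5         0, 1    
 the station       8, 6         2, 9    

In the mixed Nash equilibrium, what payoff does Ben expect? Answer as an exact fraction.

Ava mixes with probability p on the library, chosen so Ben is indifferent: 5p + 6(1−p) = 1p + 9(1−p) gives p = 3/7.
Ben's expected payoff is 5·3/7 + 6·4/7 = 39/7.

39/7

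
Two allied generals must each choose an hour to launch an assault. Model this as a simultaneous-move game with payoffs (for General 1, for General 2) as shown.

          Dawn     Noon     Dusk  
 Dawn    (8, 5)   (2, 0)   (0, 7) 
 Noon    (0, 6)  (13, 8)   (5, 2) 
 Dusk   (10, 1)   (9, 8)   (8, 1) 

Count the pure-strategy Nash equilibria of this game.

Both Noon: General 1 gets 13 (best alternative 9); General 2 gets 8 (best alternative 6). Neither deviates — NE.
Both Dawn is not a NE: General 1 would switch to Dusk (10 > 8).
No other cell survives both best-response checks, so there is 1 pure NE.

1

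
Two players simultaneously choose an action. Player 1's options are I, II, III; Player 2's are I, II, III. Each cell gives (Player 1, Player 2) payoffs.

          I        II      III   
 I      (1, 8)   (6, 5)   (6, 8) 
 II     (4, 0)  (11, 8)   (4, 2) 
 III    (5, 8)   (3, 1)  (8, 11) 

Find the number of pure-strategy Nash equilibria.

Both II: Player 1 gets 11 (best alternative 6); Player 2 gets 8 (best alternative 2). Neither deviates — NE.
Both III: Player 1 gets 8 (best alternative 6); Player 2 gets 11 (best alternative 8). Neither deviates — NE.
Both I is not a NE: Player 1 would switch to III (5 > 1).
No other cell survives both best-response checks, so there are 2 pure NE.

2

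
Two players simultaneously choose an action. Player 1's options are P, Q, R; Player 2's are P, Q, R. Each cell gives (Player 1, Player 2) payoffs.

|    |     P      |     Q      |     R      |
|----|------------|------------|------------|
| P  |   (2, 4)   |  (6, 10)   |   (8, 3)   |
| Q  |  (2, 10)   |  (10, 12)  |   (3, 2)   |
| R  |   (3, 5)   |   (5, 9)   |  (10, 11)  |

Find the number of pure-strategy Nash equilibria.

2

Both Q: Player 1 gets 10 (best alternative 6); Player 2 gets 12 (best alternative 10). Neither deviates — NE.
Both R: Player 1 gets 10 (best alternative 8); Player 2 gets 11 (best alternative 9). Neither deviates — NE.
Both P is not a NE: Player 1 would switch to R (3 > 2).
No other cell survives both best-response checks, so there are 2 pure NE.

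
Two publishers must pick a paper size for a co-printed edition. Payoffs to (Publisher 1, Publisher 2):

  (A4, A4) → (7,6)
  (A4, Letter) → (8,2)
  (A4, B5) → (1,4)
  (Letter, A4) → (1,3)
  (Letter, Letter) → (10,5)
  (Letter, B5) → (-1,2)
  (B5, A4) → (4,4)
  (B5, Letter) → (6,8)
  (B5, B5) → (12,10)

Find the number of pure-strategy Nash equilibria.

3

Both A4: Publisher 1 gets 7 (best alternative 4); Publisher 2 gets 6 (best alternative 4). Neither deviates — NE.
Both Letter: Publisher 1 gets 10 (best alternative 8); Publisher 2 gets 5 (best alternative 3). Neither deviates — NE.
Both B5: Publisher 1 gets 12 (best alternative 1); Publisher 2 gets 10 (best alternative 8). Neither deviates — NE.
(B5, Letter) is not a NE: Publisher 1 would switch to Letter (10 > 6).
No other cell survives both best-response checks, so there are 3 pure NE.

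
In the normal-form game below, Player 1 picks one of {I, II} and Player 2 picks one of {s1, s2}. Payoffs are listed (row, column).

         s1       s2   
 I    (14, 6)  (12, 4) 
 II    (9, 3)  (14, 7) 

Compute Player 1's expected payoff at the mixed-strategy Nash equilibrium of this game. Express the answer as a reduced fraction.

88/7

Player 2 mixes with probability q on s1, chosen so Player 1 is indifferent: 14q + 12(1−q) = 9q + 14(1−q) gives q = 2/7.
Player 1's expected payoff (from either row, since indifferent) is 14·2/7 + 12·5/7 = 88/7.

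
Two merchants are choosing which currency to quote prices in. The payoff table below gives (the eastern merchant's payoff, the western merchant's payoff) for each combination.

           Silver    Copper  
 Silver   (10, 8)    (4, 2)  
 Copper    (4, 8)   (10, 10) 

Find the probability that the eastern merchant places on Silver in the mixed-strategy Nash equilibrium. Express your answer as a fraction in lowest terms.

1/4

The eastern merchant's mix p on Silver must make the western merchant indifferent between Silver and Copper.
The western merchant's payoff from Silver: 8p + 8(1−p). From Copper: 2p + 10(1−p).
Set equal: 6p = 2(1−p) → p = 2/8 = 1/4.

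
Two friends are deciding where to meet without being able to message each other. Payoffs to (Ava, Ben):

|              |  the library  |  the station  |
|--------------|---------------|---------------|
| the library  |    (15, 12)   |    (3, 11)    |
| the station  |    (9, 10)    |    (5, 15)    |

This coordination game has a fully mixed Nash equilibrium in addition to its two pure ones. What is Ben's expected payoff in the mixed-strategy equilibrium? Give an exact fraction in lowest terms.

35/3

Ava mixes with probability p on the library, chosen so Ben is indifferent: 12p + 10(1−p) = 11p + 15(1−p) gives p = 5/6.
Ben's expected payoff is 12·5/6 + 10·1/6 = 35/3.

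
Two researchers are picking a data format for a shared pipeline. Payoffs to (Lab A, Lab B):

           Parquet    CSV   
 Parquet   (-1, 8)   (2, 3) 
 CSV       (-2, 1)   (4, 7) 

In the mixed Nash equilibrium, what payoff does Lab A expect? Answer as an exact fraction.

Lab B mixes with probability q on Parquet, chosen so Lab A is indifferent: (-1)q + 2(1−q) = (-2)q + 4(1−q) gives q = 2/3.
Lab A's expected payoff (from either row, since indifferent) is (-1)·2/3 + 2·1/3 = 0.

0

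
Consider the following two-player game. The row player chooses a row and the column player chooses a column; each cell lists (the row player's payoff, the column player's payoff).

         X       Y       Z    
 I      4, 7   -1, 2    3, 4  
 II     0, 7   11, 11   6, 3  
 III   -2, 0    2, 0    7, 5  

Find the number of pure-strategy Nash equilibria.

(I, X): the row player gets 4 (best alternative 0); the column player gets 7 (best alternative 4). Neither deviates — NE.
(II, Y): the row player gets 11 (best alternative 2); the column player gets 11 (best alternative 7). Neither deviates — NE.
(III, Z): the row player gets 7 (best alternative 6); the column player gets 5 (best alternative 0). Neither deviates — NE.
(I, Z) is not a NE: the row player would switch to III (7 > 3).
No other cell survives both best-response checks, so there are 3 pure NE.

3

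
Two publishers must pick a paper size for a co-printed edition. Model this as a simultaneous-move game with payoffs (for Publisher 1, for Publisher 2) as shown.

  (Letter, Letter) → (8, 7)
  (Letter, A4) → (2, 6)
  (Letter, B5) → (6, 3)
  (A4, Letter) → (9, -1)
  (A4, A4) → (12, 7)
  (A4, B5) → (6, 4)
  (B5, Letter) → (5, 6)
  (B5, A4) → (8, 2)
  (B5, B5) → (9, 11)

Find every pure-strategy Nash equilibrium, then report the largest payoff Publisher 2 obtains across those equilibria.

Both A4 is a pure NE (Publisher 1: 12 ≥ 8; Publisher 2: 7 ≥ 4). Publisher 2 gets 7.
Both B5 is a pure NE (Publisher 1: 9 ≥ 6; Publisher 2: 11 ≥ 6). Publisher 2 gets 11.
Every other cell has a profitable deviation for at least one player. Highest of {7, 11} is 11.

11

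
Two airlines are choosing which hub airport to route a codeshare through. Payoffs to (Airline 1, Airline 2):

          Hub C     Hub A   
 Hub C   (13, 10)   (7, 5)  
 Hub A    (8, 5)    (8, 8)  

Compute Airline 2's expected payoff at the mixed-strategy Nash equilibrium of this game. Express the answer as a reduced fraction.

Airline 1 mixes with probability p on Hub C, chosen so Airline 2 is indifferent: 10p + 5(1−p) = 5p + 8(1−p) gives p = 3/8.
Airline 2's expected payoff is 10·3/8 + 5·5/8 = 55/8.

55/8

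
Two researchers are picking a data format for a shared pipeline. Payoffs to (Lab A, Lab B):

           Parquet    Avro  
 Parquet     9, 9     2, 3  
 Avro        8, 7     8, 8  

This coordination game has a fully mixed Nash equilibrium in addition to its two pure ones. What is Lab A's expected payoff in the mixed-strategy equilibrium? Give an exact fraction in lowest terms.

8

Lab B mixes with probability q on Parquet, chosen so Lab A is indifferent: 9q + 2(1−q) = 8q + 8(1−q) gives q = 6/7.
Lab A's expected payoff (from either row, since indifferent) is 9·6/7 + 2·1/7 = 8.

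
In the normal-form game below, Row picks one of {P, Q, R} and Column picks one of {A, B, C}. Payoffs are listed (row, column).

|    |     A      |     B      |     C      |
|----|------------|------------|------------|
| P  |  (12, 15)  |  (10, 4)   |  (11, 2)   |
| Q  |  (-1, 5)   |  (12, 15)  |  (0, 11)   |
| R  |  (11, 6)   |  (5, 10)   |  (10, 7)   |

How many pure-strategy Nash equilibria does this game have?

(P, A): Row gets 12 (best alternative 11); Column gets 15 (best alternative 4). Neither deviates — NE.
(Q, B): Row gets 12 (best alternative 10); Column gets 15 (best alternative 11). Neither deviates — NE.
(R, C) is not a NE: Row would switch to P (11 > 10).
No other cell survives both best-response checks, so there are 2 pure NE.

2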